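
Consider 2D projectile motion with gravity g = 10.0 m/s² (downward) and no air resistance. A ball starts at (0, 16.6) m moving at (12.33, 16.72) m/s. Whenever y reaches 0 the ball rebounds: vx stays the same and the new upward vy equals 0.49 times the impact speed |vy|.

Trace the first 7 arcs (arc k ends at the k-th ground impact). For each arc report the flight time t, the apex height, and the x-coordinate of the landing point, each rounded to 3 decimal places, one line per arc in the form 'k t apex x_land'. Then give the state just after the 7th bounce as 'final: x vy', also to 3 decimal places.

1 4.145 30.578 51.107
2 2.424 7.342 80.989
3 1.188 1.763 95.632
4 0.582 0.423 102.806
5 0.285 0.102 106.322
6 0.140 0.024 108.044
7 0.068 0.006 108.888
final: 108.888 0.168

Arc 1: start y=16.600, vy=16.720 → t=4.145, apex=30.578, x_land=51.107, impact vy=-24.730
  bounce: vy ← 0.49·24.730 = 12.118
Arc 2: start y=0.000, vy=12.118 → t=2.424, apex=7.342, x_land=80.989, impact vy=-12.118
  bounce: vy ← 0.49·12.118 = 5.938
Arc 3: start y=0.000, vy=5.938 → t=1.188, apex=1.763, x_land=95.632, impact vy=-5.938
  bounce: vy ← 0.49·5.938 = 2.909
Arc 4: start y=0.000, vy=2.909 → t=0.582, apex=0.423, x_land=102.806, impact vy=-2.909
  bounce: vy ← 0.49·2.909 = 1.426
Arc 5: start y=0.000, vy=1.426 → t=0.285, apex=0.102, x_land=106.322, impact vy=-1.426
  bounce: vy ← 0.49·1.426 = 0.699
Arc 6: start y=0.000, vy=0.699 → t=0.140, apex=0.024, x_land=108.044, impact vy=-0.699
  bounce: vy ← 0.49·0.699 = 0.342
Arc 7: start y=0.000, vy=0.342 → t=0.068, apex=0.006, x_land=108.888, impact vy=-0.342
  bounce: vy ← 0.49·0.342 = 0.168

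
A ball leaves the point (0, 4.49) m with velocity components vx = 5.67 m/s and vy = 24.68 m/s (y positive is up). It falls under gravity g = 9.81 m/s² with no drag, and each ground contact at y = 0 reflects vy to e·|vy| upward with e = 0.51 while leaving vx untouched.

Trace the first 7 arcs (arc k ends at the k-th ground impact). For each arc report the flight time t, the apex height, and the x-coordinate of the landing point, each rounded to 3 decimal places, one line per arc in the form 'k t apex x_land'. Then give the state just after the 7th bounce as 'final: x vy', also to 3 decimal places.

1 5.207 35.535 29.526
2 2.745 9.243 45.092
3 1.400 2.404 53.031
4 0.714 0.625 57.080
5 0.364 0.163 59.145
6 0.186 0.042 60.198
7 0.095 0.011 60.735
final: 60.735 0.237

Arc 1: start y=4.490, vy=24.680 → t=5.207, apex=35.535, x_land=29.526, impact vy=-26.404
  bounce: vy ← 0.51·26.404 = 13.466
Arc 2: start y=0.000, vy=13.466 → t=2.745, apex=9.243, x_land=45.092, impact vy=-13.466
  bounce: vy ← 0.51·13.466 = 6.868
Arc 3: start y=0.000, vy=6.868 → t=1.400, apex=2.404, x_land=53.031, impact vy=-6.868
  bounce: vy ← 0.51·6.868 = 3.503
Arc 4: start y=0.000, vy=3.503 → t=0.714, apex=0.625, x_land=57.080, impact vy=-3.503
  bounce: vy ← 0.51·3.503 = 1.786
Arc 5: start y=0.000, vy=1.786 → t=0.364, apex=0.163, x_land=59.145, impact vy=-1.786
  bounce: vy ← 0.51·1.786 = 0.911
Arc 6: start y=0.000, vy=0.911 → t=0.186, apex=0.042, x_land=60.198, impact vy=-0.911
  bounce: vy ← 0.51·0.911 = 0.465
Arc 7: start y=0.000, vy=0.465 → t=0.095, apex=0.011, x_land=60.735, impact vy=-0.465
  bounce: vy ← 0.51·0.465 = 0.237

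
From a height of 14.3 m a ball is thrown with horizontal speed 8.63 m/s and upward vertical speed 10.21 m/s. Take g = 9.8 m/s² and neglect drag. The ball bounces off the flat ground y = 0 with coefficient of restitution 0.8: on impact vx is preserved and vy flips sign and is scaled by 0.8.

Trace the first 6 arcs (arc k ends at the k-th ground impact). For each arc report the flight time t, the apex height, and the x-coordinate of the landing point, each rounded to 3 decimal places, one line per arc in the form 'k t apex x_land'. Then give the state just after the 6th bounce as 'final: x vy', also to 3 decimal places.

Arc 1: start y=14.300, vy=10.210 → t=3.043, apex=19.619, x_land=26.259, impact vy=-19.609
  bounce: vy ← 0.8·19.609 = 15.687
Arc 2: start y=0.000, vy=15.687 → t=3.202, apex=12.556, x_land=53.888, impact vy=-15.687
  bounce: vy ← 0.8·15.687 = 12.550
Arc 3: start y=0.000, vy=12.550 → t=2.561, apex=8.036, x_land=75.992, impact vy=-12.550
  bounce: vy ← 0.8·12.550 = 10.040
Arc 4: start y=0.000, vy=10.040 → t=2.049, apex=5.143, x_land=93.674, impact vy=-10.040
  bounce: vy ← 0.8·10.040 = 8.032
Arc 5: start y=0.000, vy=8.032 → t=1.639, apex=3.291, x_land=107.820, impact vy=-8.032
  bounce: vy ← 0.8·8.032 = 6.426
Arc 6: start y=0.000, vy=6.426 → t=1.311, apex=2.107, x_land=119.137, impact vy=-6.426
  bounce: vy ← 0.8·6.426 = 5.140

1 3.043 19.619 26.259
2 3.202 12.556 53.888
3 2.561 8.036 75.992
4 2.049 5.143 93.674
5 1.639 3.291 107.820
6 1.311 2.107 119.137
final: 119.137 5.140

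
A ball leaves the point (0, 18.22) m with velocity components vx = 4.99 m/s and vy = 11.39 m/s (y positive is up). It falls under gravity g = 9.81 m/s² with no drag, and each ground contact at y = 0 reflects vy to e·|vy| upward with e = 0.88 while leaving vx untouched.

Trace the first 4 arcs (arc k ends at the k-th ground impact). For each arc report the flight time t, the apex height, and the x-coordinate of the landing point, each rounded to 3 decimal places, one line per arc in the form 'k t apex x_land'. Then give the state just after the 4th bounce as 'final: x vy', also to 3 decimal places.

1 3.411 24.832 17.021
2 3.960 19.230 36.782
3 3.485 14.892 54.171
4 3.067 11.532 69.474
final: 69.474 13.237

Arc 1: start y=18.220, vy=11.390 → t=3.411, apex=24.832, x_land=17.021, impact vy=-22.073
  bounce: vy ← 0.88·22.073 = 19.424
Arc 2: start y=0.000, vy=19.424 → t=3.960, apex=19.230, x_land=36.782, impact vy=-19.424
  bounce: vy ← 0.88·19.424 = 17.093
Arc 3: start y=0.000, vy=17.093 → t=3.485, apex=14.892, x_land=54.171, impact vy=-17.093
  bounce: vy ← 0.88·17.093 = 15.042
Arc 4: start y=0.000, vy=15.042 → t=3.067, apex=11.532, x_land=69.474, impact vy=-15.042
  bounce: vy ← 0.88·15.042 = 13.237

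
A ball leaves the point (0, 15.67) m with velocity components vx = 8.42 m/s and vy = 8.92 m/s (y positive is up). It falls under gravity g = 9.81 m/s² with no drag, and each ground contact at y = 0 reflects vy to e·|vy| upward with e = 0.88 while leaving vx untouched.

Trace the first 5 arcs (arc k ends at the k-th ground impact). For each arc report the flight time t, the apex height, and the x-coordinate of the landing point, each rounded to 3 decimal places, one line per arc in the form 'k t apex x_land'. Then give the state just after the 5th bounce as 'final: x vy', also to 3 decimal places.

1 2.915 19.725 24.541
2 3.529 15.275 54.259
3 3.106 11.829 80.411
4 2.733 9.161 103.424
5 2.405 7.094 123.676
final: 123.676 10.382

Arc 1: start y=15.670, vy=8.920 → t=2.915, apex=19.725, x_land=24.541, impact vy=-19.673
  bounce: vy ← 0.88·19.673 = 17.312
Arc 2: start y=0.000, vy=17.312 → t=3.529, apex=15.275, x_land=54.259, impact vy=-17.312
  bounce: vy ← 0.88·17.312 = 15.234
Arc 3: start y=0.000, vy=15.234 → t=3.106, apex=11.829, x_land=80.411, impact vy=-15.234
  bounce: vy ← 0.88·15.234 = 13.406
Arc 4: start y=0.000, vy=13.406 → t=2.733, apex=9.161, x_land=103.424, impact vy=-13.406
  bounce: vy ← 0.88·13.406 = 11.798
Arc 5: start y=0.000, vy=11.798 → t=2.405, apex=7.094, x_land=123.676, impact vy=-11.798
  bounce: vy ← 0.88·11.798 = 10.382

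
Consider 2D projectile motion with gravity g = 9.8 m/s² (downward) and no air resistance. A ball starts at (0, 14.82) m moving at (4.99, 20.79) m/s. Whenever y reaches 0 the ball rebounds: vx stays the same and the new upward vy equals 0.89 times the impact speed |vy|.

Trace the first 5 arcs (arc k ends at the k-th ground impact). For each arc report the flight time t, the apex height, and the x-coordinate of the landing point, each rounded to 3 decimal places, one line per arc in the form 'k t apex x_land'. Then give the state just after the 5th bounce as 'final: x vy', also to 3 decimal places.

Arc 1: start y=14.820, vy=20.790 → t=4.865, apex=36.872, x_land=24.274, impact vy=-26.883
  bounce: vy ← 0.89·26.883 = 23.926
Arc 2: start y=0.000, vy=23.926 → t=4.883, apex=29.207, x_land=48.640, impact vy=-23.926
  bounce: vy ← 0.89·23.926 = 21.294
Arc 3: start y=0.000, vy=21.294 → t=4.346, apex=23.134, x_land=70.325, impact vy=-21.294
  bounce: vy ← 0.89·21.294 = 18.952
Arc 4: start y=0.000, vy=18.952 → t=3.868, apex=18.325, x_land=89.625, impact vy=-18.952
  bounce: vy ← 0.89·18.952 = 16.867
Arc 5: start y=0.000, vy=16.867 → t=3.442, apex=14.515, x_land=106.801, impact vy=-16.867
  bounce: vy ← 0.89·16.867 = 15.012

1 4.865 36.872 24.274
2 4.883 29.207 48.640
3 4.346 23.134 70.325
4 3.868 18.325 89.625
5 3.442 14.515 106.801
final: 106.801 15.012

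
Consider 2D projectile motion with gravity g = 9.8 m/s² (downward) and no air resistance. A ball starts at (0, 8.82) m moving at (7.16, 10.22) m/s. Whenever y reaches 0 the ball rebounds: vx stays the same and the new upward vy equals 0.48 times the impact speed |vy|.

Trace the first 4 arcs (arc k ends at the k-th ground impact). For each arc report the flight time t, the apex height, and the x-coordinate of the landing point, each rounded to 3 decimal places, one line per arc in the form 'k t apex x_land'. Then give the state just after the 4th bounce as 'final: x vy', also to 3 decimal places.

1 2.742 14.149 19.634
2 1.631 3.260 31.314
3 0.783 0.751 36.920
4 0.376 0.173 39.611
final: 39.611 0.884

Arc 1: start y=8.820, vy=10.220 → t=2.742, apex=14.149, x_land=19.634, impact vy=-16.653
  bounce: vy ← 0.48·16.653 = 7.993
Arc 2: start y=0.000, vy=7.993 → t=1.631, apex=3.260, x_land=31.314, impact vy=-7.993
  bounce: vy ← 0.48·7.993 = 3.837
Arc 3: start y=0.000, vy=3.837 → t=0.783, apex=0.751, x_land=36.920, impact vy=-3.837
  bounce: vy ← 0.48·3.837 = 1.842
Arc 4: start y=0.000, vy=1.842 → t=0.376, apex=0.173, x_land=39.611, impact vy=-1.842
  bounce: vy ← 0.48·1.842 = 0.884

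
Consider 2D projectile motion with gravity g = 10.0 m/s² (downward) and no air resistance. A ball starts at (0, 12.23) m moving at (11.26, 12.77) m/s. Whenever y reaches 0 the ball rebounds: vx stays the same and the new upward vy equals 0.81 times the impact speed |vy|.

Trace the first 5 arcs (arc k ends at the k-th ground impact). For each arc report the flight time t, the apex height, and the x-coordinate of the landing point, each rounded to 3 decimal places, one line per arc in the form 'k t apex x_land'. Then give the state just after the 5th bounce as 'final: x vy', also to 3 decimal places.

Arc 1: start y=12.230, vy=12.770 → t=3.296, apex=20.384, x_land=37.114, impact vy=-20.191
  bounce: vy ← 0.81·20.191 = 16.355
Arc 2: start y=0.000, vy=16.355 → t=3.271, apex=13.374, x_land=73.945, impact vy=-16.355
  bounce: vy ← 0.81·16.355 = 13.247
Arc 3: start y=0.000, vy=13.247 → t=2.649, apex=8.774, x_land=103.777, impact vy=-13.247
  bounce: vy ← 0.81·13.247 = 10.730
Arc 4: start y=0.000, vy=10.730 → t=2.146, apex=5.757, x_land=127.942, impact vy=-10.730
  bounce: vy ← 0.81·10.730 = 8.692
Arc 5: start y=0.000, vy=8.692 → t=1.738, apex=3.777, x_land=147.515, impact vy=-8.692
  bounce: vy ← 0.81·8.692 = 7.040

1 3.296 20.384 37.114
2 3.271 13.374 73.945
3 2.649 8.774 103.777
4 2.146 5.757 127.942
5 1.738 3.777 147.515
final: 147.515 7.040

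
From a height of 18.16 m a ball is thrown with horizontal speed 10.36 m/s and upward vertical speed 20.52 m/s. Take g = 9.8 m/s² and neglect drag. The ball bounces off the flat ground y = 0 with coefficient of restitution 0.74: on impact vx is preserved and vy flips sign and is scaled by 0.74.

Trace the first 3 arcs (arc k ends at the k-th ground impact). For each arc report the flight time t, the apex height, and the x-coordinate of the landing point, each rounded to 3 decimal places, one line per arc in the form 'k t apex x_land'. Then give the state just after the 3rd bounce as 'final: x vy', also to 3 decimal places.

Arc 1: start y=18.160, vy=20.520 → t=4.938, apex=39.643, x_land=51.160, impact vy=-27.875
  bounce: vy ← 0.74·27.875 = 20.627
Arc 2: start y=0.000, vy=20.627 → t=4.210, apex=21.709, x_land=94.772, impact vy=-20.627
  bounce: vy ← 0.74·20.627 = 15.264
Arc 3: start y=0.000, vy=15.264 → t=3.115, apex=11.888, x_land=127.045, impact vy=-15.264
  bounce: vy ← 0.74·15.264 = 11.296

1 4.938 39.643 51.160
2 4.210 21.709 94.772
3 3.115 11.888 127.045
final: 127.045 11.296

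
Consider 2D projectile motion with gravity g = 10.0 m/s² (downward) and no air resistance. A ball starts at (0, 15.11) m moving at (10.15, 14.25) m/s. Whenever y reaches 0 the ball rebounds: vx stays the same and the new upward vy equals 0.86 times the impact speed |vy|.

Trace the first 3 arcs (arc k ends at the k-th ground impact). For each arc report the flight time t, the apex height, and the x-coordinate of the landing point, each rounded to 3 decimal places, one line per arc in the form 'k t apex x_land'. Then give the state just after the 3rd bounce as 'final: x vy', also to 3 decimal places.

1 3.673 25.263 37.279
2 3.866 18.685 76.521
3 3.325 13.819 110.269
final: 110.269 14.297

Arc 1: start y=15.110, vy=14.250 → t=3.673, apex=25.263, x_land=37.279, impact vy=-22.478
  bounce: vy ← 0.86·22.478 = 19.331
Arc 2: start y=0.000, vy=19.331 → t=3.866, apex=18.685, x_land=76.521, impact vy=-19.331
  bounce: vy ← 0.86·19.331 = 16.625
Arc 3: start y=0.000, vy=16.625 → t=3.325, apex=13.819, x_land=110.269, impact vy=-16.625
  bounce: vy ← 0.86·16.625 = 14.297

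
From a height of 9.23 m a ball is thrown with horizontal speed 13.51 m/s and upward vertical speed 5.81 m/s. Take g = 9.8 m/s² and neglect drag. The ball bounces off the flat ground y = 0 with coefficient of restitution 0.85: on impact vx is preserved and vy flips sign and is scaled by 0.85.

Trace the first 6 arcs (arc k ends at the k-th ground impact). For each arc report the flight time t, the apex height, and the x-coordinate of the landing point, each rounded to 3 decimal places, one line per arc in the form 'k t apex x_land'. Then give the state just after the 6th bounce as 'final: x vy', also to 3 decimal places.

Arc 1: start y=9.230, vy=5.810 → t=2.088, apex=10.952, x_land=28.208, impact vy=-14.651
  bounce: vy ← 0.85·14.651 = 12.454
Arc 2: start y=0.000, vy=12.454 → t=2.542, apex=7.913, x_land=62.544, impact vy=-12.454
  bounce: vy ← 0.85·12.454 = 10.586
Arc 3: start y=0.000, vy=10.586 → t=2.160, apex=5.717, x_land=91.730, impact vy=-10.586
  bounce: vy ← 0.85·10.586 = 8.998
Arc 4: start y=0.000, vy=8.998 → t=1.836, apex=4.131, x_land=116.539, impact vy=-8.998
  bounce: vy ← 0.85·8.998 = 7.648
Arc 5: start y=0.000, vy=7.648 → t=1.561, apex=2.984, x_land=137.626, impact vy=-7.648
  bounce: vy ← 0.85·7.648 = 6.501
Arc 6: start y=0.000, vy=6.501 → t=1.327, apex=2.156, x_land=155.549, impact vy=-6.501
  bounce: vy ← 0.85·6.501 = 5.526

1 2.088 10.952 28.208
2 2.542 7.913 62.544
3 2.160 5.717 91.730
4 1.836 4.131 116.539
5 1.561 2.984 137.626
6 1.327 2.156 155.549
final: 155.549 5.526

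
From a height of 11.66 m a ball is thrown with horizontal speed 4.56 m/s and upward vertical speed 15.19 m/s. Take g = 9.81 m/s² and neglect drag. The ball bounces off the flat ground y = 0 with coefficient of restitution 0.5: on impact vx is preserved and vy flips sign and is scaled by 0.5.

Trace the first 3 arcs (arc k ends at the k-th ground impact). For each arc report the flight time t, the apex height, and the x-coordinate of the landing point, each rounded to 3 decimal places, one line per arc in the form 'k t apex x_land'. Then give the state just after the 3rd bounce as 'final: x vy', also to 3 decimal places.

Arc 1: start y=11.660, vy=15.190 → t=3.734, apex=23.420, x_land=17.025, impact vy=-21.436
  bounce: vy ← 0.5·21.436 = 10.718
Arc 2: start y=0.000, vy=10.718 → t=2.185, apex=5.855, x_land=26.989, impact vy=-10.718
  bounce: vy ← 0.5·10.718 = 5.359
Arc 3: start y=0.000, vy=5.359 → t=1.093, apex=1.464, x_land=31.971, impact vy=-5.359
  bounce: vy ← 0.5·5.359 = 2.680

1 3.734 23.420 17.025
2 2.185 5.855 26.989
3 1.093 1.464 31.971
final: 31.971 2.680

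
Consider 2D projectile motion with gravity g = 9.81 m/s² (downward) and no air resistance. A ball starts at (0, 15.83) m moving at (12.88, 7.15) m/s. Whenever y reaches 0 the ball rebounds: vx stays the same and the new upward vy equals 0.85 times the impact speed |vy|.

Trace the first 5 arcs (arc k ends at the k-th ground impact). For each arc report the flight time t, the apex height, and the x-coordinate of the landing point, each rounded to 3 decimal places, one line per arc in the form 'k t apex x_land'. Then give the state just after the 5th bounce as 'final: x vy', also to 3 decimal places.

1 2.668 18.436 34.358
2 3.296 13.320 76.808
3 2.801 9.624 112.890
4 2.381 6.953 143.560
5 2.024 5.024 169.629
final: 169.629 8.439

Arc 1: start y=15.830, vy=7.150 → t=2.668, apex=18.436, x_land=34.358, impact vy=-19.019
  bounce: vy ← 0.85·19.019 = 16.166
Arc 2: start y=0.000, vy=16.166 → t=3.296, apex=13.320, x_land=76.808, impact vy=-16.166
  bounce: vy ← 0.85·16.166 = 13.741
Arc 3: start y=0.000, vy=13.741 → t=2.801, apex=9.624, x_land=112.890, impact vy=-13.741
  bounce: vy ← 0.85·13.741 = 11.680
Arc 4: start y=0.000, vy=11.680 → t=2.381, apex=6.953, x_land=143.560, impact vy=-11.680
  bounce: vy ← 0.85·11.680 = 9.928
Arc 5: start y=0.000, vy=9.928 → t=2.024, apex=5.024, x_land=169.629, impact vy=-9.928
  bounce: vy ← 0.85·9.928 = 8.439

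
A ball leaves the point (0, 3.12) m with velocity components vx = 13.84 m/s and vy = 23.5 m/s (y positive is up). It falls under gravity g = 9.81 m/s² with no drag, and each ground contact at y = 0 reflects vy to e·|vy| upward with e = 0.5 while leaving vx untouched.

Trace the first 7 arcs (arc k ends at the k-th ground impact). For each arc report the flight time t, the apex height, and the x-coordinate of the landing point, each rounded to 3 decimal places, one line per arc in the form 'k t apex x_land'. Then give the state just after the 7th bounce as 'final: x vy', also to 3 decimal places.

Arc 1: start y=3.120, vy=23.500 → t=4.920, apex=31.267, x_land=68.097, impact vy=-24.768
  bounce: vy ← 0.5·24.768 = 12.384
Arc 2: start y=0.000, vy=12.384 → t=2.525, apex=7.817, x_land=103.040, impact vy=-12.384
  bounce: vy ← 0.5·12.384 = 6.192
Arc 3: start y=0.000, vy=6.192 → t=1.262, apex=1.954, x_land=120.512, impact vy=-6.192
  bounce: vy ← 0.5·6.192 = 3.096
Arc 4: start y=0.000, vy=3.096 → t=0.631, apex=0.489, x_land=129.248, impact vy=-3.096
  bounce: vy ← 0.5·3.096 = 1.548
Arc 5: start y=0.000, vy=1.548 → t=0.316, apex=0.122, x_land=133.615, impact vy=-1.548
  bounce: vy ← 0.5·1.548 = 0.774
Arc 6: start y=0.000, vy=0.774 → t=0.158, apex=0.031, x_land=135.799, impact vy=-0.774
  bounce: vy ← 0.5·0.774 = 0.387
Arc 7: start y=0.000, vy=0.387 → t=0.079, apex=0.008, x_land=136.891, impact vy=-0.387
  bounce: vy ← 0.5·0.387 = 0.194

1 4.920 31.267 68.097
2 2.525 7.817 103.040
3 1.262 1.954 120.512
4 0.631 0.489 129.248
5 0.316 0.122 133.615
6 0.158 0.031 135.799
7 0.079 0.008 136.891
final: 136.891 0.194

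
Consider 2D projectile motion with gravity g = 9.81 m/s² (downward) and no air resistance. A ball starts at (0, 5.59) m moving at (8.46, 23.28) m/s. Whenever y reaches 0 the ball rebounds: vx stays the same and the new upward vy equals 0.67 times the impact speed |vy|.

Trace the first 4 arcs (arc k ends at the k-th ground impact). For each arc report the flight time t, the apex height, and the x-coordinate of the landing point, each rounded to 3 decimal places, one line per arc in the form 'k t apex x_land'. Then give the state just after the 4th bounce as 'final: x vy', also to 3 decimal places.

Arc 1: start y=5.590, vy=23.280 → t=4.975, apex=33.213, x_land=42.091, impact vy=-25.527
  bounce: vy ← 0.67·25.527 = 17.103
Arc 2: start y=0.000, vy=17.103 → t=3.487, apex=14.909, x_land=71.590, impact vy=-17.103
  bounce: vy ← 0.67·17.103 = 11.459
Arc 3: start y=0.000, vy=11.459 → t=2.336, apex=6.693, x_land=91.354, impact vy=-11.459
  bounce: vy ← 0.67·11.459 = 7.678
Arc 4: start y=0.000, vy=7.678 → t=1.565, apex=3.004, x_land=104.596, impact vy=-7.678
  bounce: vy ← 0.67·7.678 = 5.144

1 4.975 33.213 42.091
2 3.487 14.909 71.590
3 2.336 6.693 91.354
4 1.565 3.004 104.596
final: 104.596 5.144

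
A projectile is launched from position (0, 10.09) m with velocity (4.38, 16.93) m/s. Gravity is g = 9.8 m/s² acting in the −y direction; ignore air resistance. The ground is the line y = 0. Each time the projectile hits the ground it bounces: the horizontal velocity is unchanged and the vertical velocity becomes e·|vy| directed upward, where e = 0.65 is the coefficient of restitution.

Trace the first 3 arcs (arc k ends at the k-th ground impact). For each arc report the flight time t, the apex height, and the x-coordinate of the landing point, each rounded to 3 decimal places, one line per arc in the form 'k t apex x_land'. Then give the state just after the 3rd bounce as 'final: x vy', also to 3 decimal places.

Arc 1: start y=10.090, vy=16.930 → t=3.973, apex=24.714, x_land=17.403, impact vy=-22.009
  bounce: vy ← 0.65·22.009 = 14.306
Arc 2: start y=0.000, vy=14.306 → t=2.920, apex=10.442, x_land=30.191, impact vy=-14.306
  bounce: vy ← 0.65·14.306 = 9.299
Arc 3: start y=0.000, vy=9.299 → t=1.898, apex=4.412, x_land=38.503, impact vy=-9.299
  bounce: vy ← 0.65·9.299 = 6.044

1 3.973 24.714 17.403
2 2.920 10.442 30.191
3 1.898 4.412 38.503
final: 38.503 6.044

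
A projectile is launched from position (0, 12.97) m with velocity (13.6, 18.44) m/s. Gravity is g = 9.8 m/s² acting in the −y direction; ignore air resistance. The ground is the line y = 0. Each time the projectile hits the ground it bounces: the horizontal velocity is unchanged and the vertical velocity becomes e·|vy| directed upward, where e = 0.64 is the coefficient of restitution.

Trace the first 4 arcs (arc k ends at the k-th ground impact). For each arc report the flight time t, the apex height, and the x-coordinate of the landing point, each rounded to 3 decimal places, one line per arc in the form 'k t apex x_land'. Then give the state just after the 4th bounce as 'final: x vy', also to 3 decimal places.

1 4.369 30.319 59.420
2 3.184 12.419 102.722
3 2.038 5.087 130.435
4 1.304 2.083 148.171
final: 148.171 4.090

Arc 1: start y=12.970, vy=18.440 → t=4.369, apex=30.319, x_land=59.420, impact vy=-24.377
  bounce: vy ← 0.64·24.377 = 15.601
Arc 2: start y=0.000, vy=15.601 → t=3.184, apex=12.419, x_land=102.722, impact vy=-15.601
  bounce: vy ← 0.64·15.601 = 9.985
Arc 3: start y=0.000, vy=9.985 → t=2.038, apex=5.087, x_land=130.435, impact vy=-9.985
  bounce: vy ← 0.64·9.985 = 6.390
Arc 4: start y=0.000, vy=6.390 → t=1.304, apex=2.083, x_land=148.171, impact vy=-6.390
  bounce: vy ← 0.64·6.390 = 4.090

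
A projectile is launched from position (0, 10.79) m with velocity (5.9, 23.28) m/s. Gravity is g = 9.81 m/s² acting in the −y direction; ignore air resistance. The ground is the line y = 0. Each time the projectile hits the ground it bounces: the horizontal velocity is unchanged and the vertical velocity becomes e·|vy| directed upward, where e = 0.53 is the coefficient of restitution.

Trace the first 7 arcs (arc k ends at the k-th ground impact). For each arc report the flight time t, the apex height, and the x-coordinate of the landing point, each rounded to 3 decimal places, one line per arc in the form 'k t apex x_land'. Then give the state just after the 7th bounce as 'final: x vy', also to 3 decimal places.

1 5.172 38.413 30.512
2 2.966 10.790 48.014
3 1.572 3.031 57.289
4 0.833 0.851 62.206
5 0.442 0.239 64.811
6 0.234 0.067 66.192
7 0.124 0.019 66.924
final: 66.924 0.322

Arc 1: start y=10.790, vy=23.280 → t=5.172, apex=38.413, x_land=30.512, impact vy=-27.453
  bounce: vy ← 0.53·27.453 = 14.550
Arc 2: start y=0.000, vy=14.550 → t=2.966, apex=10.790, x_land=48.014, impact vy=-14.550
  bounce: vy ← 0.53·14.550 = 7.712
Arc 3: start y=0.000, vy=7.712 → t=1.572, apex=3.031, x_land=57.289, impact vy=-7.712
  bounce: vy ← 0.53·7.712 = 4.087
Arc 4: start y=0.000, vy=4.087 → t=0.833, apex=0.851, x_land=62.206, impact vy=-4.087
  bounce: vy ← 0.53·4.087 = 2.166
Arc 5: start y=0.000, vy=2.166 → t=0.442, apex=0.239, x_land=64.811, impact vy=-2.166
  bounce: vy ← 0.53·2.166 = 1.148
Arc 6: start y=0.000, vy=1.148 → t=0.234, apex=0.067, x_land=66.192, impact vy=-1.148
  bounce: vy ← 0.53·1.148 = 0.608
Arc 7: start y=0.000, vy=0.608 → t=0.124, apex=0.019, x_land=66.924, impact vy=-0.608
  bounce: vy ← 0.53·0.608 = 0.322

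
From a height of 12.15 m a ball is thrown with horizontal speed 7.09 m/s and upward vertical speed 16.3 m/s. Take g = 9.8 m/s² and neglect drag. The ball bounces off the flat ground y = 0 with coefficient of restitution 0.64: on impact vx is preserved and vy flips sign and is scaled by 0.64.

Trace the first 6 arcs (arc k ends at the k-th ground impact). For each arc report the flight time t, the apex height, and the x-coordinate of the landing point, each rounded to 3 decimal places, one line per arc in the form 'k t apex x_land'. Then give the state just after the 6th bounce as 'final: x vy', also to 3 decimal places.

Arc 1: start y=12.150, vy=16.300 → t=3.954, apex=25.706, x_land=28.032, impact vy=-22.446
  bounce: vy ← 0.64·22.446 = 14.366
Arc 2: start y=0.000, vy=14.366 → t=2.932, apex=10.529, x_land=48.818, impact vy=-14.366
  bounce: vy ← 0.64·14.366 = 9.194
Arc 3: start y=0.000, vy=9.194 → t=1.876, apex=4.313, x_land=62.121, impact vy=-9.194
  bounce: vy ← 0.64·9.194 = 5.884
Arc 4: start y=0.000, vy=5.884 → t=1.201, apex=1.766, x_land=70.635, impact vy=-5.884
  bounce: vy ← 0.64·5.884 = 3.766
Arc 5: start y=0.000, vy=3.766 → t=0.769, apex=0.724, x_land=76.084, impact vy=-3.766
  bounce: vy ← 0.64·3.766 = 2.410
Arc 6: start y=0.000, vy=2.410 → t=0.492, apex=0.296, x_land=79.571, impact vy=-2.410
  bounce: vy ← 0.64·2.410 = 1.542

1 3.954 25.706 28.032
2 2.932 10.529 48.818
3 1.876 4.313 62.121
4 1.201 1.766 70.635
5 0.769 0.724 76.084
6 0.492 0.296 79.571
final: 79.571 1.542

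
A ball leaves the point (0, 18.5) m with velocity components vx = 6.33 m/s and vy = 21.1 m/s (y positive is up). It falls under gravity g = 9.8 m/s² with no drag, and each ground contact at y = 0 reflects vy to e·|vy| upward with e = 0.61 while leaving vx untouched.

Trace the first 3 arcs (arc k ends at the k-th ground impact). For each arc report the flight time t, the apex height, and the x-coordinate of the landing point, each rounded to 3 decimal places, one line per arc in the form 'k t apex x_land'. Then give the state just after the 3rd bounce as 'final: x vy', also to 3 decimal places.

1 5.053 41.215 31.987
2 3.538 15.336 54.384
3 2.158 5.707 68.047
final: 68.047 6.451

Arc 1: start y=18.500, vy=21.100 → t=5.053, apex=41.215, x_land=31.987, impact vy=-28.422
  bounce: vy ← 0.61·28.422 = 17.337
Arc 2: start y=0.000, vy=17.337 → t=3.538, apex=15.336, x_land=54.384, impact vy=-17.337
  bounce: vy ← 0.61·17.337 = 10.576
Arc 3: start y=0.000, vy=10.576 → t=2.158, apex=5.707, x_land=68.047, impact vy=-10.576
  bounce: vy ← 0.61·10.576 = 6.451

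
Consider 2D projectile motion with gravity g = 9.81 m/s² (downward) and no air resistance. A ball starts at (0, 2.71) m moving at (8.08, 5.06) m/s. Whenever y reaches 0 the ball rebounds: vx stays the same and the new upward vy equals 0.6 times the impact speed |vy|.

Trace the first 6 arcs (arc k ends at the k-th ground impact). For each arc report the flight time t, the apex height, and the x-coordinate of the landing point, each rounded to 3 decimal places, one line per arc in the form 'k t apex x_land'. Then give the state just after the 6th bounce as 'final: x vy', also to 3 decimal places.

1 1.421 4.015 11.478
2 1.086 1.445 20.250
3 0.651 0.520 25.514
4 0.391 0.187 28.672
5 0.235 0.067 30.567
6 0.141 0.024 31.703
final: 31.703 0.414

Arc 1: start y=2.710, vy=5.060 → t=1.421, apex=4.015, x_land=11.478, impact vy=-8.875
  bounce: vy ← 0.6·8.875 = 5.325
Arc 2: start y=0.000, vy=5.325 → t=1.086, apex=1.445, x_land=20.250, impact vy=-5.325
  bounce: vy ← 0.6·5.325 = 3.195
Arc 3: start y=0.000, vy=3.195 → t=0.651, apex=0.520, x_land=25.514, impact vy=-3.195
  bounce: vy ← 0.6·3.195 = 1.917
Arc 4: start y=0.000, vy=1.917 → t=0.391, apex=0.187, x_land=28.672, impact vy=-1.917
  bounce: vy ← 0.6·1.917 = 1.150
Arc 5: start y=0.000, vy=1.150 → t=0.235, apex=0.067, x_land=30.567, impact vy=-1.150
  bounce: vy ← 0.6·1.150 = 0.690
Arc 6: start y=0.000, vy=0.690 → t=0.141, apex=0.024, x_land=31.703, impact vy=-0.690
  bounce: vy ← 0.6·0.690 = 0.414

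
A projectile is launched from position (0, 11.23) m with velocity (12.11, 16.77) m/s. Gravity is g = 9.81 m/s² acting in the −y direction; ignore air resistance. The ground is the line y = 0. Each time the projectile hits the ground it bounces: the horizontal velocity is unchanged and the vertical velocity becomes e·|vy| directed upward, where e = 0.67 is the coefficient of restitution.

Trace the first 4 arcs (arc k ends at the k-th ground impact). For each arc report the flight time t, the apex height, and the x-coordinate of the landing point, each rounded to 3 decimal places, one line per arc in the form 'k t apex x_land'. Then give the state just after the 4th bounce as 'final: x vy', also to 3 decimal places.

1 3.992 25.564 48.348
2 3.059 11.476 85.394
3 2.050 5.151 110.215
4 1.373 2.312 126.845
final: 126.845 4.513

Arc 1: start y=11.230, vy=16.770 → t=3.992, apex=25.564, x_land=48.348, impact vy=-22.396
  bounce: vy ← 0.67·22.396 = 15.005
Arc 2: start y=0.000, vy=15.005 → t=3.059, apex=11.476, x_land=85.394, impact vy=-15.005
  bounce: vy ← 0.67·15.005 = 10.053
Arc 3: start y=0.000, vy=10.053 → t=2.050, apex=5.151, x_land=110.215, impact vy=-10.053
  bounce: vy ← 0.67·10.053 = 6.736
Arc 4: start y=0.000, vy=6.736 → t=1.373, apex=2.312, x_land=126.845, impact vy=-6.736
  bounce: vy ← 0.67·6.736 = 4.513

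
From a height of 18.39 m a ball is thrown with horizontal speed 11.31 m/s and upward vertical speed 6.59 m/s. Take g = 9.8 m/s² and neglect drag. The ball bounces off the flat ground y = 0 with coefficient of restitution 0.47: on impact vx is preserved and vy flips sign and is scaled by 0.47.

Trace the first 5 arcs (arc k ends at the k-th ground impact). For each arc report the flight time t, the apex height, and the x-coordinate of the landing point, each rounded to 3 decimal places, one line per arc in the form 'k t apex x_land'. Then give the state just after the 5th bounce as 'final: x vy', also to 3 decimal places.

1 2.723 20.606 30.798
2 1.928 4.552 52.600
3 0.906 1.005 62.847
4 0.426 0.222 67.663
5 0.200 0.049 69.926
final: 69.926 0.461

Arc 1: start y=18.390, vy=6.590 → t=2.723, apex=20.606, x_land=30.798, impact vy=-20.097
  bounce: vy ← 0.47·20.097 = 9.445
Arc 2: start y=0.000, vy=9.445 → t=1.928, apex=4.552, x_land=52.600, impact vy=-9.445
  bounce: vy ← 0.47·9.445 = 4.439
Arc 3: start y=0.000, vy=4.439 → t=0.906, apex=1.005, x_land=62.847, impact vy=-4.439
  bounce: vy ← 0.47·4.439 = 2.086
Arc 4: start y=0.000, vy=2.086 → t=0.426, apex=0.222, x_land=67.663, impact vy=-2.086
  bounce: vy ← 0.47·2.086 = 0.981
Arc 5: start y=0.000, vy=0.981 → t=0.200, apex=0.049, x_land=69.926, impact vy=-0.981
  bounce: vy ← 0.47·0.981 = 0.461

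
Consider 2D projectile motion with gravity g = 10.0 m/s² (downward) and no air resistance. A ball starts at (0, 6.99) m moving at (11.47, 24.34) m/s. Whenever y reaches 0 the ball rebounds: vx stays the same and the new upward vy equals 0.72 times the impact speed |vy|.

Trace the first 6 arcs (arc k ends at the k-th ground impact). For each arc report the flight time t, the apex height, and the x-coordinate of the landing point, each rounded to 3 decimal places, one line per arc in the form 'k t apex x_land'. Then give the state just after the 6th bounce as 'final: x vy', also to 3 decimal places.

Arc 1: start y=6.990, vy=24.340 → t=5.140, apex=36.612, x_land=58.956, impact vy=-27.060
  bounce: vy ← 0.72·27.060 = 19.483
Arc 2: start y=0.000, vy=19.483 → t=3.897, apex=18.980, x_land=103.650, impact vy=-19.483
  bounce: vy ← 0.72·19.483 = 14.028
Arc 3: start y=0.000, vy=14.028 → t=2.806, apex=9.839, x_land=135.830, impact vy=-14.028
  bounce: vy ← 0.72·14.028 = 10.100
Arc 4: start y=0.000, vy=10.100 → t=2.020, apex=5.101, x_land=158.999, impact vy=-10.100
  bounce: vy ← 0.72·10.100 = 7.272
Arc 5: start y=0.000, vy=7.272 → t=1.454, apex=2.644, x_land=175.681, impact vy=-7.272
  bounce: vy ← 0.72·7.272 = 5.236
Arc 6: start y=0.000, vy=5.236 → t=1.047, apex=1.371, x_land=187.692, impact vy=-5.236
  bounce: vy ← 0.72·5.236 = 3.770

1 5.140 36.612 58.956
2 3.897 18.980 103.650
3 2.806 9.839 135.830
4 2.020 5.101 158.999
5 1.454 2.644 175.681
6 1.047 1.371 187.692
final: 187.692 3.770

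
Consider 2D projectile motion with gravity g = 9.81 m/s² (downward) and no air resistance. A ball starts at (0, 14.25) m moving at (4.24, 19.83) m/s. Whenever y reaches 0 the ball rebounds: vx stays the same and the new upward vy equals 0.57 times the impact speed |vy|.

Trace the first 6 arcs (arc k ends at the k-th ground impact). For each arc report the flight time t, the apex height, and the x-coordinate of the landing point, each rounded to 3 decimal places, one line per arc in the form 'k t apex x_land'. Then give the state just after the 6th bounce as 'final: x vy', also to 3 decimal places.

1 4.666 34.292 19.782
2 3.014 11.142 32.562
3 1.718 3.620 39.847
4 0.979 1.176 44.000
5 0.558 0.382 46.366
6 0.318 0.124 47.716
final: 47.716 0.890

Arc 1: start y=14.250, vy=19.830 → t=4.666, apex=34.292, x_land=19.782, impact vy=-25.939
  bounce: vy ← 0.57·25.939 = 14.785
Arc 2: start y=0.000, vy=14.785 → t=3.014, apex=11.142, x_land=32.562, impact vy=-14.785
  bounce: vy ← 0.57·14.785 = 8.427
Arc 3: start y=0.000, vy=8.427 → t=1.718, apex=3.620, x_land=39.847, impact vy=-8.427
  bounce: vy ← 0.57·8.427 = 4.804
Arc 4: start y=0.000, vy=4.804 → t=0.979, apex=1.176, x_land=44.000, impact vy=-4.804
  bounce: vy ← 0.57·4.804 = 2.738
Arc 5: start y=0.000, vy=2.738 → t=0.558, apex=0.382, x_land=46.366, impact vy=-2.738
  bounce: vy ← 0.57·2.738 = 1.561
Arc 6: start y=0.000, vy=1.561 → t=0.318, apex=0.124, x_land=47.716, impact vy=-1.561
  bounce: vy ← 0.57·1.561 = 0.890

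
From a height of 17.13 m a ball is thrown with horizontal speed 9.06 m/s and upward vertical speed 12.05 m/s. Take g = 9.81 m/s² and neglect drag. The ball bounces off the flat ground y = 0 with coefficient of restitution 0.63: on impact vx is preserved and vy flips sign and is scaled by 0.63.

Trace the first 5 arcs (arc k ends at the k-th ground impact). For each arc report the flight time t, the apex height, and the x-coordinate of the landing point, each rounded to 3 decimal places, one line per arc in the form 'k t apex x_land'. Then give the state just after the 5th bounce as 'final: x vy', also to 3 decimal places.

Arc 1: start y=17.130, vy=12.050 → t=3.465, apex=24.531, x_land=31.390, impact vy=-21.938
  bounce: vy ← 0.63·21.938 = 13.821
Arc 2: start y=0.000, vy=13.821 → t=2.818, apex=9.736, x_land=56.919, impact vy=-13.821
  bounce: vy ← 0.63·13.821 = 8.707
Arc 3: start y=0.000, vy=8.707 → t=1.775, apex=3.864, x_land=73.002, impact vy=-8.707
  bounce: vy ← 0.63·8.707 = 5.486
Arc 4: start y=0.000, vy=5.486 → t=1.118, apex=1.534, x_land=83.135, impact vy=-5.486
  bounce: vy ← 0.63·5.486 = 3.456
Arc 5: start y=0.000, vy=3.456 → t=0.705, apex=0.609, x_land=89.518, impact vy=-3.456
  bounce: vy ← 0.63·3.456 = 2.177

1 3.465 24.531 31.390
2 2.818 9.736 56.919
3 1.775 3.864 73.002
4 1.118 1.534 83.135
5 0.705 0.609 89.518
final: 89.518 2.177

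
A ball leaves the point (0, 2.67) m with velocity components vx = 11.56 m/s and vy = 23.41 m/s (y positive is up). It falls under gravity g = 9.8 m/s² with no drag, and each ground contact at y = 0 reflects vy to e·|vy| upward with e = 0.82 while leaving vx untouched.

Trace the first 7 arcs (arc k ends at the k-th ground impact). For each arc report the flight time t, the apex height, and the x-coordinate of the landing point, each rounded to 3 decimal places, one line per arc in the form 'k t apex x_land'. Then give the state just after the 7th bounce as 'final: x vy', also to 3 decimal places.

Arc 1: start y=2.670, vy=23.410 → t=4.889, apex=30.631, x_land=56.517, impact vy=-24.502
  bounce: vy ← 0.82·24.502 = 20.092
Arc 2: start y=0.000, vy=20.092 → t=4.100, apex=20.596, x_land=103.917, impact vy=-20.092
  bounce: vy ← 0.82·20.092 = 16.475
Arc 3: start y=0.000, vy=16.475 → t=3.362, apex=13.849, x_land=142.786, impact vy=-16.475
  bounce: vy ← 0.82·16.475 = 13.510
Arc 4: start y=0.000, vy=13.510 → t=2.757, apex=9.312, x_land=174.658, impact vy=-13.510
  bounce: vy ← 0.82·13.510 = 11.078
Arc 5: start y=0.000, vy=11.078 → t=2.261, apex=6.261, x_land=200.793, impact vy=-11.078
  bounce: vy ← 0.82·11.078 = 9.084
Arc 6: start y=0.000, vy=9.084 → t=1.854, apex=4.210, x_land=222.223, impact vy=-9.084
  bounce: vy ← 0.82·9.084 = 7.449
Arc 7: start y=0.000, vy=7.449 → t=1.520, apex=2.831, x_land=239.796, impact vy=-7.449
  bounce: vy ← 0.82·7.449 = 6.108

1 4.889 30.631 56.517
2 4.100 20.596 103.917
3 3.362 13.849 142.786
4 2.757 9.312 174.658
5 2.261 6.261 200.793
6 1.854 4.210 222.223
7 1.520 2.831 239.796
final: 239.796 6.108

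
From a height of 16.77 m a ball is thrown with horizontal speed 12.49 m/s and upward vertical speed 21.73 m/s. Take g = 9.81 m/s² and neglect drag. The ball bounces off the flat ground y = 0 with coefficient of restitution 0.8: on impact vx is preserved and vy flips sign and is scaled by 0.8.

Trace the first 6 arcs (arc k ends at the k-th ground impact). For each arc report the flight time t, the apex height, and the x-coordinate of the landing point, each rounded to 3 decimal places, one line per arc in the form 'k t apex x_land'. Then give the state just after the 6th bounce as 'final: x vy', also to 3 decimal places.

Arc 1: start y=16.770, vy=21.730 → t=5.100, apex=40.837, x_land=63.705, impact vy=-28.306
  bounce: vy ← 0.8·28.306 = 22.645
Arc 2: start y=0.000, vy=22.645 → t=4.617, apex=26.136, x_land=121.367, impact vy=-22.645
  bounce: vy ← 0.8·22.645 = 18.116
Arc 3: start y=0.000, vy=18.116 → t=3.693, apex=16.727, x_land=167.497, impact vy=-18.116
  bounce: vy ← 0.8·18.116 = 14.493
Arc 4: start y=0.000, vy=14.493 → t=2.955, apex=10.705, x_land=204.400, impact vy=-14.493
  bounce: vy ← 0.8·14.493 = 11.594
Arc 5: start y=0.000, vy=11.594 → t=2.364, apex=6.851, x_land=233.923, impact vy=-11.594
  bounce: vy ← 0.8·11.594 = 9.275
Arc 6: start y=0.000, vy=9.275 → t=1.891, apex=4.385, x_land=257.542, impact vy=-9.275
  bounce: vy ← 0.8·9.275 = 7.420

1 5.100 40.837 63.705
2 4.617 26.136 121.367
3 3.693 16.727 167.497
4 2.955 10.705 204.400
5 2.364 6.851 233.923
6 1.891 4.385 257.542
final: 257.542 7.420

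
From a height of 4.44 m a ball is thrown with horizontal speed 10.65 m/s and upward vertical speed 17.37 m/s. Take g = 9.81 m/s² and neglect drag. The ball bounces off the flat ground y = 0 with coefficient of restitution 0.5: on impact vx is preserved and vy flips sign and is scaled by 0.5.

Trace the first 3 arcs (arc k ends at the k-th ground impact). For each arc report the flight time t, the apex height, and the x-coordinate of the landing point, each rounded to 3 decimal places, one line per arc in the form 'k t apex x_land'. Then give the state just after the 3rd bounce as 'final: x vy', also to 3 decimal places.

Arc 1: start y=4.440, vy=17.370 → t=3.781, apex=19.818, x_land=40.265, impact vy=-19.719
  bounce: vy ← 0.5·19.719 = 9.859
Arc 2: start y=0.000, vy=9.859 → t=2.010, apex=4.955, x_land=61.672, impact vy=-9.859
  bounce: vy ← 0.5·9.859 = 4.930
Arc 3: start y=0.000, vy=4.930 → t=1.005, apex=1.239, x_land=72.375, impact vy=-4.930
  bounce: vy ← 0.5·4.930 = 2.465

1 3.781 19.818 40.265
2 2.010 4.955 61.672
3 1.005 1.239 72.375
final: 72.375 2.465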